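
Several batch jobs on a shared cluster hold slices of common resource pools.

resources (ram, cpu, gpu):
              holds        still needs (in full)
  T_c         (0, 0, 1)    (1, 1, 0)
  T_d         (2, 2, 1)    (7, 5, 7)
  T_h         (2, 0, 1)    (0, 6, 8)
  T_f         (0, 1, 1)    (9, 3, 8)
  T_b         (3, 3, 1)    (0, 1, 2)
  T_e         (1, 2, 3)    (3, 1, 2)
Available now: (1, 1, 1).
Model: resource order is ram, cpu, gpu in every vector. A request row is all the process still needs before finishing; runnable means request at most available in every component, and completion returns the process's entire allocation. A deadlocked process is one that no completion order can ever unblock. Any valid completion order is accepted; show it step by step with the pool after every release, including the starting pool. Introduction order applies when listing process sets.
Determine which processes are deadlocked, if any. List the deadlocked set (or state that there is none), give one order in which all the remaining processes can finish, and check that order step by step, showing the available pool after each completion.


Deadlocked: T_d, T_h and T_f.
Key observation: no order helps: past T_c, T_b, T_e, the free pool tops out at (5, 6, 6), below what each blocked process needs in gpu.
A valid finishing order for the others: T_c, T_b, T_e. Walking it through:
  pool = (1, 1, 1)
  run T_c (needs (1, 1, 0), free (1, 1, 1)); after release of (0, 0, 1) the pool is (1, 1, 2)
  run T_b (needs (0, 1, 2), free (1, 1, 2)); after release of (3, 3, 1) the pool is (4, 4, 3)
  run T_e (needs (3, 1, 2), free (4, 4, 3)); after release of (1, 2, 3) the pool is (5, 6, 6)
The stuck group stays short no matter what:
  blocked: T_d wants (7, 5, 7), pool (5, 6, 6) — not enough ram and gpu
  blocked: T_h wants (0, 6, 8), pool (5, 6, 6) — not enough gpu
  blocked: T_f wants (9, 3, 8), pool (5, 6, 6) — not enough ram and gpu


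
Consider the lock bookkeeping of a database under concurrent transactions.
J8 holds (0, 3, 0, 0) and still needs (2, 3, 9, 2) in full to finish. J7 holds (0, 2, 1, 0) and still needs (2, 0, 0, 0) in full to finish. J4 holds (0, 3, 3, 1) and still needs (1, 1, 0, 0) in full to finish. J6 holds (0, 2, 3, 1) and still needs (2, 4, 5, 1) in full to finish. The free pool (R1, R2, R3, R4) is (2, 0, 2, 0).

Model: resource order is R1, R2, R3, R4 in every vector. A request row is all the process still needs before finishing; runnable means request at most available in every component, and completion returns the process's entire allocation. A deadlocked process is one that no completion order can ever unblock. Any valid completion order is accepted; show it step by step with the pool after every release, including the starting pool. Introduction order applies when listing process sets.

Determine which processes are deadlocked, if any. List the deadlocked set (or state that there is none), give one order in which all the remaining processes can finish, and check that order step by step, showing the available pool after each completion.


The deadlocked set is empty.
Key observation: J7 leads a chain of completions in which each release enables another process.
One completion order for the rest: J7, J4, J6, J8. Step-by-step check:
  pool = (2, 0, 2, 0)
  J7: need (2, 0, 0, 0) fits (2, 0, 2, 0); releases (0, 2, 1, 0), pool now (2, 2, 3, 0)
  J4: need (1, 1, 0, 0) fits (2, 2, 3, 0); releases (0, 3, 3, 1), pool now (2, 5, 6, 1)
  J6: need (2, 4, 5, 1) fits (2, 5, 6, 1); releases (0, 2, 3, 1), pool now (2, 7, 9, 2)
  J8: need (2, 3, 9, 2) fits (2, 7, 9, 2); releases (0, 3, 0, 0), pool now (2, 10, 9, 2)


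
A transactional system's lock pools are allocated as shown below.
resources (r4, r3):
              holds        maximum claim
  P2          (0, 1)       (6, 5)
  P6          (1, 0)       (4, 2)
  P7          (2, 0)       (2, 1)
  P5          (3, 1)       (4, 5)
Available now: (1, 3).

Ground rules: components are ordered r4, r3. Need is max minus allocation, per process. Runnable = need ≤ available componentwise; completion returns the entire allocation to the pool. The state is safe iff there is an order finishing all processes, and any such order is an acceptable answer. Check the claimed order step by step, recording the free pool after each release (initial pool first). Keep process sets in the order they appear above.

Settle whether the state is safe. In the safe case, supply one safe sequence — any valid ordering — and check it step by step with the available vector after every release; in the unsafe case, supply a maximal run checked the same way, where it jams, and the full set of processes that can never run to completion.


The state is UNSAFE.
Key observation: the wall is r3: completing P7, P6 brings the pool only to (4, 3), and all the rest need more.
The run P7, P6 cannot be extended any further. Check, step by step:
  pool = (1, 3)
  run P7 (needs (0, 1), free (1, 3)); after release of (2, 0) the pool is (3, 3)
  run P6 (needs (3, 2), free (3, 3)); after release of (1, 0) the pool is (4, 3)
  P2 still needs (6, 4) but only (4, 3) is free — short on r4 and r3
  P5 still needs (1, 4) but only (4, 3) is free — short on r3
Never able to finish: P2 and P5.


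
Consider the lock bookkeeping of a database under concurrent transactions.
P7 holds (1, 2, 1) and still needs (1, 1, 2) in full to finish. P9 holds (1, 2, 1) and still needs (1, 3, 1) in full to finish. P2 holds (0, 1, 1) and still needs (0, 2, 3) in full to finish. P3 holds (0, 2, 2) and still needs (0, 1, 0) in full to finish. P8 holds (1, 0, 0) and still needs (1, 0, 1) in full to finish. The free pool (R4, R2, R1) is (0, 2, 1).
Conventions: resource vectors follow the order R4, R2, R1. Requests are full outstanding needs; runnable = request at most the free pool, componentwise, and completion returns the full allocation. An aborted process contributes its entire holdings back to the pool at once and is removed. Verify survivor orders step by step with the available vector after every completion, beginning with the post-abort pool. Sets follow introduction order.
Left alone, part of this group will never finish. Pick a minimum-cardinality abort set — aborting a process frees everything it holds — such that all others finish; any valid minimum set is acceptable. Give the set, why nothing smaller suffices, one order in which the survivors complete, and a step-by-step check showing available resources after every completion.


Minimum abort set: P9.
Key observation: the returned (1, 2, 1) from P9 is what brings P7 — unrunnable before, under any order — into play at step 3.
No smaller set exists: with zero aborts the deadlock remains.
The survivors complete as P3, P2, P7, P8. Step-by-step check (starting from the post-abort pool):
  pool = (1, 4, 2)
  P3 needs (0, 1, 0) <= (1, 4, 2) -> finishes; pool += (0, 2, 2) = (1, 6, 4)
  P2 needs (0, 2, 3) <= (1, 6, 4) -> finishes; pool += (0, 1, 1) = (1, 7, 5)
  P7 needs (1, 1, 2) <= (1, 7, 5) -> finishes; pool += (1, 2, 1) = (2, 9, 6)
  P8 needs (1, 0, 1) <= (2, 9, 6) -> finishes; pool += (1, 0, 0) = (3, 9, 6)


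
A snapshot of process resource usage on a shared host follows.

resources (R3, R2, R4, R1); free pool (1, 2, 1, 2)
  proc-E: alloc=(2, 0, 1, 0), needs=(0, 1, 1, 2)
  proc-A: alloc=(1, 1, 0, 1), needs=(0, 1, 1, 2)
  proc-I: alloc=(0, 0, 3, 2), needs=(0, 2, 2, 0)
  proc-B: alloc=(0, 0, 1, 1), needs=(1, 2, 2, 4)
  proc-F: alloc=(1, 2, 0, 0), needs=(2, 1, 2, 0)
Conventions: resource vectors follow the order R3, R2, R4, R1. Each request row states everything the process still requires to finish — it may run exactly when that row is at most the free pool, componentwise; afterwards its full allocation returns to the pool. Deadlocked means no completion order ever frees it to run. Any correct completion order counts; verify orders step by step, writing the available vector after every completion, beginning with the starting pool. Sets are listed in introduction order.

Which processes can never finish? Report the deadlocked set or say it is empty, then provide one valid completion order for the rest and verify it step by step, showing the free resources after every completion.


The deadlocked set is empty.
Key observation: the pool covers proc-E at once, and every later process fits after earlier releases.
A valid finishing order for the others: proc-E, proc-F, proc-I, proc-A, proc-B. Check, step by step:
  pool = (1, 2, 1, 2)
  proc-E needs (0, 1, 1, 2) <= (1, 2, 1, 2) -> finishes; pool += (2, 0, 1, 0) = (3, 2, 2, 2)
  proc-F needs (2, 1, 2, 0) <= (3, 2, 2, 2) -> finishes; pool += (1, 2, 0, 0) = (4, 4, 2, 2)
  proc-I needs (0, 2, 2, 0) <= (4, 4, 2, 2) -> finishes; pool += (0, 0, 3, 2) = (4, 4, 5, 4)
  proc-A needs (0, 1, 1, 2) <= (4, 4, 5, 4) -> finishes; pool += (1, 1, 0, 1) = (5, 5, 5, 5)
  proc-B needs (1, 2, 2, 4) <= (5, 5, 5, 5) -> finishes; pool += (0, 0, 1, 1) = (5, 5, 6, 6)


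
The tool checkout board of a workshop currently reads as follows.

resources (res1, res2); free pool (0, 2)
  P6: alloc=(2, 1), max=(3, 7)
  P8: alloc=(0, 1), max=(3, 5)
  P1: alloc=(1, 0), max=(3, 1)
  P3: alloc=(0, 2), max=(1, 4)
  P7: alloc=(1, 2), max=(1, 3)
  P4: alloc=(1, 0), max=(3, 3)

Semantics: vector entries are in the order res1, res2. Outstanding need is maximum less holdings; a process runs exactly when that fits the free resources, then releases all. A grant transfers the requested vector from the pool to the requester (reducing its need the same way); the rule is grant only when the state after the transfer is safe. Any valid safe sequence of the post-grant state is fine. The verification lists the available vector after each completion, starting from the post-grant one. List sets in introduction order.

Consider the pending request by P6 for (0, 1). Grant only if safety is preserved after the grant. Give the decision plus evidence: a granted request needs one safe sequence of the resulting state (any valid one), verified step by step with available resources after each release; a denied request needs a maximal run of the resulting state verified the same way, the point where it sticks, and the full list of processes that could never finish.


GRANT — the state after the grant stays safe, e.g. via P7, P3, P6, P8, P1, P4.
Key observation: post-grant, (0, 1) remains, and an order beginning with P7 completes everyone.
Step-by-step check of the post-grant state:
  pool = (0, 1)
  P7 needs (0, 1) <= (0, 1) -> finishes; pool += (1, 2) = (1, 3)
  P3 needs (1, 2) <= (1, 3) -> finishes; pool += (0, 2) = (1, 5)
  P6 needs (1, 5) <= (1, 5) -> finishes; pool += (2, 2) = (3, 7)
  P8 needs (3, 4) <= (3, 7) -> finishes; pool += (0, 1) = (3, 8)
  P1 needs (2, 1) <= (3, 8) -> finishes; pool += (1, 0) = (4, 8)
  P4 needs (2, 3) <= (4, 8) -> finishes; pool += (1, 0) = (5, 8)


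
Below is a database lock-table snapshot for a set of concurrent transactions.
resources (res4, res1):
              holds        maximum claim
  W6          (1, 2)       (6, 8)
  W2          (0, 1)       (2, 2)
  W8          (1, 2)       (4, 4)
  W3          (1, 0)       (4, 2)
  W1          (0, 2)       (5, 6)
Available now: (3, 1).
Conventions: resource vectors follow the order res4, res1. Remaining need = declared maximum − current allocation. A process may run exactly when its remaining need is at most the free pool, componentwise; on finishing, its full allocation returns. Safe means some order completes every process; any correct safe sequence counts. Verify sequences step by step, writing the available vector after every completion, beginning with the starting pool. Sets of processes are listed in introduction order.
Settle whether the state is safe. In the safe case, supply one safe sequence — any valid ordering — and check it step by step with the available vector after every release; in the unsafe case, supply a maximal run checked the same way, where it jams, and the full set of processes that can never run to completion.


SAFE, for example via the order W2, W8, W3, W1, W6.
Key observation: reading the order forward, W2 is the first process whose need (2, 1) meets the free pool (3, 1) exactly on a resource it requests.
Check, step by step:
  pool = (3, 1)
  run W2 (needs (2, 1), free (3, 1)); after release of (0, 1) the pool is (3, 2)
  run W8 (needs (3, 2), free (3, 2)); after release of (1, 2) the pool is (4, 4)
  run W3 (needs (3, 2), free (4, 4)); after release of (1, 0) the pool is (5, 4)
  run W1 (needs (5, 4), free (5, 4)); after release of (0, 2) the pool is (5, 6)
  run W6 (needs (5, 6), free (5, 6)); after release of (1, 2) the pool is (6, 8)


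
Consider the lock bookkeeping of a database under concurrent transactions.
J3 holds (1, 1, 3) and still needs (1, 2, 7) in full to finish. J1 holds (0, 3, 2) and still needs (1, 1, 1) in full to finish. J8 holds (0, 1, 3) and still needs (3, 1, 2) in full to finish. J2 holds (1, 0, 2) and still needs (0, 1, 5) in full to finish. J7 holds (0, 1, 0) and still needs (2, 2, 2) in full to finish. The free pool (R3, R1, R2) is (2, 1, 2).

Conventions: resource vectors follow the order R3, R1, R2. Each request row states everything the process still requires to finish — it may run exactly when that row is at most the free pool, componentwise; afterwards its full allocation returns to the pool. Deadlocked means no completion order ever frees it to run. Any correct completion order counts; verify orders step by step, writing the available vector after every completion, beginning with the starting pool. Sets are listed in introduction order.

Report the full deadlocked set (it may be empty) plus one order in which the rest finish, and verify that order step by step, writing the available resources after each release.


Deadlocked: J3, J8 and J2.
Key observation: after J1, J7 the pool peaks at (2, 5, 4), and each blocked process is short somewhere: J3 on R2; J8 on R3; J2 on R2.
The rest can finish in the order J1, J7. Walking it through:
  pool = (2, 1, 2)
  J1 needs (1, 1, 1) <= (2, 1, 2) -> finishes; pool += (0, 3, 2) = (2, 4, 4)
  J7 needs (2, 2, 2) <= (2, 4, 4) -> finishes; pool += (0, 1, 0) = (2, 5, 4)
None of the blocked processes ever fits:
  J3 cannot run: need (1, 2, 7) vs free (2, 5, 4) (insufficient R2)
  J8 cannot run: need (3, 1, 2) vs free (2, 5, 4) (insufficient R3)
  J2 cannot run: need (0, 1, 5) vs free (2, 5, 4) (insufficient R2)


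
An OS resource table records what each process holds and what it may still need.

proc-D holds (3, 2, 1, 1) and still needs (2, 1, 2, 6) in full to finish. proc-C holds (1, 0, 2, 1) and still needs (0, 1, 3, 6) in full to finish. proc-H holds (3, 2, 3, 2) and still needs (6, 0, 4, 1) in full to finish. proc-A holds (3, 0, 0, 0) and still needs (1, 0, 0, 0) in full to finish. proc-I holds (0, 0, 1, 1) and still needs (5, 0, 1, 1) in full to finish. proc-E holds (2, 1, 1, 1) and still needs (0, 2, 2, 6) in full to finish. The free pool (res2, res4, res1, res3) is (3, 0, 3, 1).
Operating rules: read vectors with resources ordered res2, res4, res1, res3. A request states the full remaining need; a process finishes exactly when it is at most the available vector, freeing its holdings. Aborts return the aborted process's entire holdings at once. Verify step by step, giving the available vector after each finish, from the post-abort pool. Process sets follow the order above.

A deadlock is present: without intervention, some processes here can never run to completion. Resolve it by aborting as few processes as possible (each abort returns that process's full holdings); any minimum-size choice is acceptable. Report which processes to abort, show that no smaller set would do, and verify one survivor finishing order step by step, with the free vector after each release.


Minimum abort set: proc-C and proc-E.
Key observation: proc-D could never have finished before the abort; with (3, 1, 3, 2) returned by proc-C and proc-E, it fits at step 4.
Why nothing smaller works — every single abort fails: proc-D alone leaves proc-C blocked (short on res3); proc-C alone leaves proc-D blocked (short on res3); proc-H alone leaves proc-D blocked (short on res3); proc-A alone leaves proc-D blocked (short on res3); proc-I alone leaves proc-D blocked (short on res3); proc-E alone leaves proc-D blocked (short on res3).
Survivors finish in the order: proc-H, proc-I, proc-A, proc-D. Step-by-step check (pool after the aborts first):
  pool = (6, 1, 6, 3)
  proc-H: need (6, 0, 4, 1) fits (6, 1, 6, 3); releases (3, 2, 3, 2), pool now (9, 3, 9, 5)
  proc-I: need (5, 0, 1, 1) fits (9, 3, 9, 5); releases (0, 0, 1, 1), pool now (9, 3, 10, 6)
  proc-A: need (1, 0, 0, 0) fits (9, 3, 10, 6); releases (3, 0, 0, 0), pool now (12, 3, 10, 6)
  proc-D: need (2, 1, 2, 6) fits (12, 3, 10, 6); releases (3, 2, 1, 1), pool now (15, 5, 11, 7)


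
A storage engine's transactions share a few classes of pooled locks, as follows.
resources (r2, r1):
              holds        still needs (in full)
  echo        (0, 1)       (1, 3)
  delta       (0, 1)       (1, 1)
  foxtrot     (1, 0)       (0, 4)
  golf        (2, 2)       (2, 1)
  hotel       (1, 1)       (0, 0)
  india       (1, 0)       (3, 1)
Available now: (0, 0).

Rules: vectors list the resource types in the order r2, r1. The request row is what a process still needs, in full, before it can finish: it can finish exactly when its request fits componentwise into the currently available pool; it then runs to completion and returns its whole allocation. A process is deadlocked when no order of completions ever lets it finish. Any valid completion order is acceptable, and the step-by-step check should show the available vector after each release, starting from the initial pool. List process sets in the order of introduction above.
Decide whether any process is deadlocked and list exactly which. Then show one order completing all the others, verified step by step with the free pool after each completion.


Deadlocked set: echo, foxtrot, golf and india.
Key observation: after hotel, delta the pool peaks at (1, 2), and each blocked process is short somewhere: echo on r1; foxtrot on r1; golf on r2; india on r2.
A valid finishing order for the others: hotel, delta. Verifying each step:
  pool = (0, 0)
  hotel: need (0, 0) fits (0, 0); releases (1, 1), pool now (1, 1)
  delta: need (1, 1) fits (1, 1); releases (0, 1), pool now (1, 2)
None of the blocked processes ever fits:
  echo cannot run: need (1, 3) vs free (1, 2) (insufficient r1)
  foxtrot cannot run: need (0, 4) vs free (1, 2) (insufficient r1)
  golf cannot run: need (2, 1) vs free (1, 2) (insufficient r2)
  india cannot run: need (3, 1) vs free (1, 2) (insufficient r2)


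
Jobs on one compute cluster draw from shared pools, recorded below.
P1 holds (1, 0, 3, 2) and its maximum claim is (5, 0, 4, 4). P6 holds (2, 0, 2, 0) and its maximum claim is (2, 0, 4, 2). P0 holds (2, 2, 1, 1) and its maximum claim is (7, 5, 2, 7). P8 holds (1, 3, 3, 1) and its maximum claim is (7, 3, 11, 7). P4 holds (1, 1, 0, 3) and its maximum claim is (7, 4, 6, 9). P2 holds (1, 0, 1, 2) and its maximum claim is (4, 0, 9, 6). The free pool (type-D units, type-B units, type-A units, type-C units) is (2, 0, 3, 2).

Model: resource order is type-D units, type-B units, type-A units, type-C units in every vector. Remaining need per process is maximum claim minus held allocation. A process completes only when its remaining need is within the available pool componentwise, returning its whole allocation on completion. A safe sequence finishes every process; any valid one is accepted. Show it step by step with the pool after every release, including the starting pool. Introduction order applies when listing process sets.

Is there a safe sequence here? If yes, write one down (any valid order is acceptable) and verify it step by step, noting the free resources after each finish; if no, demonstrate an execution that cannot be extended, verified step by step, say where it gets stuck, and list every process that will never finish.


The state is SAFE; one workable sequence: P6, P1, P2, P8, P0, P4.
Key observation: P6 marks the first exact bind of the order: its need (0, 0, 2, 2) fits the free (2, 0, 3, 2) with zero slack on a requested resource.
Walking it through:
  pool = (2, 0, 3, 2)
  P6 needs (0, 0, 2, 2) <= (2, 0, 3, 2) -> finishes; pool += (2, 0, 2, 0) = (4, 0, 5, 2)
  P1 needs (4, 0, 1, 2) <= (4, 0, 5, 2) -> finishes; pool += (1, 0, 3, 2) = (5, 0, 8, 4)
  P2 needs (3, 0, 8, 4) <= (5, 0, 8, 4) -> finishes; pool += (1, 0, 1, 2) = (6, 0, 9, 6)
  P8 needs (6, 0, 8, 6) <= (6, 0, 9, 6) -> finishes; pool += (1, 3, 3, 1) = (7, 3, 12, 7)
  P0 needs (5, 3, 1, 6) <= (7, 3, 12, 7) -> finishes; pool += (2, 2, 1, 1) = (9, 5, 13, 8)
  P4 needs (6, 3, 6, 6) <= (9, 5, 13, 8) -> finishes; pool += (1, 1, 0, 3) = (10, 6, 13, 11)


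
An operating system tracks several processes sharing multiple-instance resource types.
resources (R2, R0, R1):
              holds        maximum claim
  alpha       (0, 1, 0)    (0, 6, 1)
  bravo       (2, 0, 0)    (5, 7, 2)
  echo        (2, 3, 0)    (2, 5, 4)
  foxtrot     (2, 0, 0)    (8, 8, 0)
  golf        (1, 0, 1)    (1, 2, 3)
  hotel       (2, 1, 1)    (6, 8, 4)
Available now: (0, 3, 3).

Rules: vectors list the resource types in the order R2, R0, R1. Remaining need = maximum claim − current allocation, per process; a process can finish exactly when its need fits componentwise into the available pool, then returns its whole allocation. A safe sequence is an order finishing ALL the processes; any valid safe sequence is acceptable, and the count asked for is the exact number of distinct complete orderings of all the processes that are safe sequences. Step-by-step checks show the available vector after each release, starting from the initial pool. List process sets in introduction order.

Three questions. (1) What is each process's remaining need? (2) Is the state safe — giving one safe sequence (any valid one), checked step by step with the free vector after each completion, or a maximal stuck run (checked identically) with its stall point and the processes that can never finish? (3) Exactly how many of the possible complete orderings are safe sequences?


(1) Need matrix, components ordered R2, R0, R1:
  alpha: (0, 5, 1)
  bravo: (3, 7, 2)
  echo: (0, 2, 4)
  foxtrot: (6, 8, 0)
  golf: (0, 2, 2)
  hotel: (4, 7, 3)
(2) SAFE, for example via the order golf, echo, alpha, bravo, hotel, foxtrot.
Key observation: echo is the earliest step where a requested resource binds exactly: need (0, 2, 4), pool (1, 3, 4) at its turn.
Walking it through:
  pool = (0, 3, 3)
  golf needs (0, 2, 2) <= (0, 3, 3) -> finishes; pool += (1, 0, 1) = (1, 3, 4)
  echo needs (0, 2, 4) <= (1, 3, 4) -> finishes; pool += (2, 3, 0) = (3, 6, 4)
  alpha needs (0, 5, 1) <= (3, 6, 4) -> finishes; pool += (0, 1, 0) = (3, 7, 4)
  bravo needs (3, 7, 2) <= (3, 7, 4) -> finishes; pool += (2, 0, 0) = (5, 7, 4)
  hotel needs (4, 7, 3) <= (5, 7, 4) -> finishes; pool += (2, 1, 1) = (7, 8, 5)
  foxtrot needs (6, 8, 0) <= (7, 8, 5) -> finishes; pool += (2, 0, 0) = (9, 8, 5)
(3) The exact count: 1 of the possible complete orderings is a safe sequence.


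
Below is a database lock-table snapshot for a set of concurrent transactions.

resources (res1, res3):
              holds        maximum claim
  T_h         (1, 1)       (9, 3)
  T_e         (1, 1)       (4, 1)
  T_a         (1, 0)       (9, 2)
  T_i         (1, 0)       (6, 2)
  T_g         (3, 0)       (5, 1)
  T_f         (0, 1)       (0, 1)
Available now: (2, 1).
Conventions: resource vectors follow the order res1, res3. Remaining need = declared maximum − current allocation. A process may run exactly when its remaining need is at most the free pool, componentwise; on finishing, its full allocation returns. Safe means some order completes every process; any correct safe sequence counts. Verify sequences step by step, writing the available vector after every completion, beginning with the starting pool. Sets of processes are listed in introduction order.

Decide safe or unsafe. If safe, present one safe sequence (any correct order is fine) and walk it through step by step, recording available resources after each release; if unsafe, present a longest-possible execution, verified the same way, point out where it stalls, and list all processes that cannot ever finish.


The state is UNSAFE.
Key observation: once T_g, T_f, T_i, T_e finish, the pool peaks at (7, 3) — and every remaining process still needs more res1 than that.
Going as far as possible: T_g, T_f, T_i, T_e; after that, nothing fits. Step-by-step check:
  pool = (2, 1)
  T_g needs (2, 1) <= (2, 1) -> finishes; pool += (3, 0) = (5, 1)
  T_f needs (0, 0) <= (5, 1) -> finishes; pool += (0, 1) = (5, 2)
  T_i needs (5, 2) <= (5, 2) -> finishes; pool += (1, 0) = (6, 2)
  T_e needs (3, 0) <= (6, 2) -> finishes; pool += (1, 1) = (7, 3)
  T_h still needs (8, 2) but only (7, 3) is free — short on res1
  T_a still needs (8, 2) but only (7, 3) is free — short on res1
Never able to finish: T_h and T_a.


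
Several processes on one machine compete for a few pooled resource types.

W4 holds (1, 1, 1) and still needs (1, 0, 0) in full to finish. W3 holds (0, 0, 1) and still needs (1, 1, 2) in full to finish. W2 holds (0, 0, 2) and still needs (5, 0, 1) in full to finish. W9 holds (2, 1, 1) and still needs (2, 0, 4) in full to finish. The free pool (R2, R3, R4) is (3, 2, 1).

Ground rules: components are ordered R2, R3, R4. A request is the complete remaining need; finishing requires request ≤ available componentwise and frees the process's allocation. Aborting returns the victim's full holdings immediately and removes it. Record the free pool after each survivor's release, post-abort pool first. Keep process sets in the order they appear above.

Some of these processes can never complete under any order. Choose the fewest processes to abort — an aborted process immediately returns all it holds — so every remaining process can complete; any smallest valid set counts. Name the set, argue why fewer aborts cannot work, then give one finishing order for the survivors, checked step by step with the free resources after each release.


Minimum abort set: W2.
Key observation: W9 was stuck for good until W2 gave back (0, 0, 2); in the order shown it finishes at step 2.
Why nothing smaller works: aborting no one leaves the state deadlocked as given.
Survivors finish in the order: W4, W9, W3. Walking it through (pool after the aborts first):
  pool = (3, 2, 3)
  run W4 (needs (1, 0, 0), free (3, 2, 3)); after release of (1, 1, 1) the pool is (4, 3, 4)
  run W9 (needs (2, 0, 4), free (4, 3, 4)); after release of (2, 1, 1) the pool is (6, 4, 5)
  run W3 (needs (1, 1, 2), free (6, 4, 5)); after release of (0, 0, 1) the pool is (6, 4, 6)


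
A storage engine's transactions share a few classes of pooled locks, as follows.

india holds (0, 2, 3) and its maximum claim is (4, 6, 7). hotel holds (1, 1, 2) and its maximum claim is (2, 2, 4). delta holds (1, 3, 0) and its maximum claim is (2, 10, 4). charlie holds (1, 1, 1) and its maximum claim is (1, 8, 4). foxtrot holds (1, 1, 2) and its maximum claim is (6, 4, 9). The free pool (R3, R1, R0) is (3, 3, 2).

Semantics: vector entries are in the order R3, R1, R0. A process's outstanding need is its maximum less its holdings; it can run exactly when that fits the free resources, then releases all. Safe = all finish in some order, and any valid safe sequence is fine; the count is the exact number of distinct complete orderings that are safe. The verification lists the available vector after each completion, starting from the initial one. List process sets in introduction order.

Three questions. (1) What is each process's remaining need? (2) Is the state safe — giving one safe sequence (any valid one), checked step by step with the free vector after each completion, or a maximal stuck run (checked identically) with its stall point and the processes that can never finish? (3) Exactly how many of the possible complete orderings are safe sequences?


(1) Outstanding need per process (order R3, R1, R0):
  india: (4, 4, 4)
  hotel: (1, 1, 2)
  delta: (1, 7, 4)
  charlie: (0, 7, 3)
  foxtrot: (5, 3, 7)
(2) UNSAFE — no complete ordering exists.
Key observation: after hotel, india the pool peaks at (4, 6, 7), and each blocked process is short somewhere: delta on R1; charlie on R1; foxtrot on R3.
A maximal execution: hotel, india — then nothing else fits. Step-by-step check:
  pool = (3, 3, 2)
  hotel: need (1, 1, 2) fits (3, 3, 2); releases (1, 1, 2), pool now (4, 4, 4)
  india: need (4, 4, 4) fits (4, 4, 4); releases (0, 2, 3), pool now (4, 6, 7)
  delta still needs (1, 7, 4) but only (4, 6, 7) is free — short on R1
  charlie still needs (0, 7, 3) but only (4, 6, 7) is free — short on R1
  foxtrot still needs (5, 3, 7) but only (4, 6, 7) is free — short on R3
Never able to finish: delta, charlie and foxtrot.
(3) Exactly 0 of the possible complete orderings are safe sequences.


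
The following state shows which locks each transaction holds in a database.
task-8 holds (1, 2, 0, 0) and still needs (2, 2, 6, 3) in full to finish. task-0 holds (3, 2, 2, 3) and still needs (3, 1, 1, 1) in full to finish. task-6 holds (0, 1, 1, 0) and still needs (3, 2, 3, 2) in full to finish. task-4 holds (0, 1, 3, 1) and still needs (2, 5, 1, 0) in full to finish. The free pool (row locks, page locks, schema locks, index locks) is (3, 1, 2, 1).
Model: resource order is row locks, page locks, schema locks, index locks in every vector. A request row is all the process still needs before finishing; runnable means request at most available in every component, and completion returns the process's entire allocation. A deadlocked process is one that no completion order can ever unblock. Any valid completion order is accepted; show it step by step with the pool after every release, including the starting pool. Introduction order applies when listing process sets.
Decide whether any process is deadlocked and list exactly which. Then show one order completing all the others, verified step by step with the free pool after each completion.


Deadlocked: task-8 and task-4.
Key observation: after task-0, task-6 the pool peaks at (6, 4, 5, 4), and each blocked process is short somewhere: task-8 on schema locks; task-4 on page locks.
A valid finishing order for the others: task-0, task-6. Step-by-step check:
  pool = (3, 1, 2, 1)
  task-0 needs (3, 1, 1, 1) <= (3, 1, 2, 1) -> finishes; pool += (3, 2, 2, 3) = (6, 3, 4, 4)
  task-6 needs (3, 2, 3, 2) <= (6, 3, 4, 4) -> finishes; pool += (0, 1, 1, 0) = (6, 4, 5, 4)
The blocked processes can never fit:
  task-8 cannot run: need (2, 2, 6, 3) vs free (6, 4, 5, 4) (insufficient schema locks)
  task-4 cannot run: need (2, 5, 1, 0) vs free (6, 4, 5, 4) (insufficient page locks)


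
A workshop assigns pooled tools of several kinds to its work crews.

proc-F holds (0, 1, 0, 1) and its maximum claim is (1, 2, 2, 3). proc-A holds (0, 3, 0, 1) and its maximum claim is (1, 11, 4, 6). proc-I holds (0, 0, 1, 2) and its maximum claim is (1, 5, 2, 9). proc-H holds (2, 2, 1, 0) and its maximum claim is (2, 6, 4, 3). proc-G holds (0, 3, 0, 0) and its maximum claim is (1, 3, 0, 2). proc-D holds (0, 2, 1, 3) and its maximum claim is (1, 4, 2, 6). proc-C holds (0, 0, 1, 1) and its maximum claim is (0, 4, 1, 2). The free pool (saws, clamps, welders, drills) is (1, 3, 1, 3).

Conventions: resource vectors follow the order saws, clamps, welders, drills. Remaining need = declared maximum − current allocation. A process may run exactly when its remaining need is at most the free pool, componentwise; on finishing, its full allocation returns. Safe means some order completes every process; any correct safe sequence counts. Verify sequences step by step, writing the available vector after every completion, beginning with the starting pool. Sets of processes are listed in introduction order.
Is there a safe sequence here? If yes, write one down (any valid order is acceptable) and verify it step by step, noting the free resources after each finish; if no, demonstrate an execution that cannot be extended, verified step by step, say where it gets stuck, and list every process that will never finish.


SAFE — a valid safe sequence is proc-D, proc-C, proc-G, proc-F, proc-I, proc-H, proc-A.
Key observation: at proc-D the run first touches a limit — (1, 2, 1, 3) against (1, 3, 1, 3), exact on a resource it actually requests.
Walking it through:
  pool = (1, 3, 1, 3)
  run proc-D (needs (1, 2, 1, 3), free (1, 3, 1, 3)); after release of (0, 2, 1, 3) the pool is (1, 5, 2, 6)
  run proc-C (needs (0, 4, 0, 1), free (1, 5, 2, 6)); after release of (0, 0, 1, 1) the pool is (1, 5, 3, 7)
  run proc-G (needs (1, 0, 0, 2), free (1, 5, 3, 7)); after release of (0, 3, 0, 0) the pool is (1, 8, 3, 7)
  run proc-F (needs (1, 1, 2, 2), free (1, 8, 3, 7)); after release of (0, 1, 0, 1) the pool is (1, 9, 3, 8)
  run proc-I (needs (1, 5, 1, 7), free (1, 9, 3, 8)); after release of (0, 0, 1, 2) the pool is (1, 9, 4, 10)
  run proc-H (needs (0, 4, 3, 3), free (1, 9, 4, 10)); after release of (2, 2, 1, 0) the pool is (3, 11, 5, 10)
  run proc-A (needs (1, 8, 4, 5), free (3, 11, 5, 10)); after release of (0, 3, 0, 1) the pool is (3, 14, 5, 11)


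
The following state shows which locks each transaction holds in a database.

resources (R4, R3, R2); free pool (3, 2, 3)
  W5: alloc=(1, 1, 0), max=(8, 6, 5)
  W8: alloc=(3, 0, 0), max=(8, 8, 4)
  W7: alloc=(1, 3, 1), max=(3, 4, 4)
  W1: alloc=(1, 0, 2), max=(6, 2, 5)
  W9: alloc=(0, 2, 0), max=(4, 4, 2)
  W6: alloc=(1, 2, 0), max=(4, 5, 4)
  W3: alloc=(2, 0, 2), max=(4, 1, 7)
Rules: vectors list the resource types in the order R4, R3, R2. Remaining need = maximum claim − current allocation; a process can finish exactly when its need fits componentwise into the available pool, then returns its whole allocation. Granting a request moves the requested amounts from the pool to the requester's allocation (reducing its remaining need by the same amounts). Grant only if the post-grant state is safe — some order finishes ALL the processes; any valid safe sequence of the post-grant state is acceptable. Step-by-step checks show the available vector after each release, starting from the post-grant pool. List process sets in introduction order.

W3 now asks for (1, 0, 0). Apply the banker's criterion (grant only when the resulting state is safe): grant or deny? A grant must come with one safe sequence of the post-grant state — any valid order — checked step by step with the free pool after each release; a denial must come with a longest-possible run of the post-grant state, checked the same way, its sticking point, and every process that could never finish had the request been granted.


DENY. Granting would leave the state unsafe.
Key observation: after W7, W6, W9 the pool peaks at (4, 9, 4), and each blocked process is short somewhere: W5 on R4, R2; W8 on R4; W1 on R4; W3 on R2.
On the post-grant state, W7, W6, W9 is a maximal run — nothing extends it. Walking it through:
  pool = (2, 2, 3)
  run W7 (needs (2, 1, 3), free (2, 2, 3)); after release of (1, 3, 1) the pool is (3, 5, 4)
  run W6 (needs (3, 3, 4), free (3, 5, 4)); after release of (1, 2, 0) the pool is (4, 7, 4)
  run W9 (needs (4, 2, 2), free (4, 7, 4)); after release of (0, 2, 0) the pool is (4, 9, 4)
  W5 still needs (7, 5, 5) but only (4, 9, 4) is free — short on R4 and R2
  W8 still needs (5, 8, 4) but only (4, 9, 4) is free — short on R4
  W1 still needs (5, 2, 3) but only (4, 9, 4) is free — short on R4
  W3 still needs (1, 1, 5) but only (4, 9, 4) is free — short on R2
Post-grant, the permanently blocked set is W5, W8, W1 and W3.


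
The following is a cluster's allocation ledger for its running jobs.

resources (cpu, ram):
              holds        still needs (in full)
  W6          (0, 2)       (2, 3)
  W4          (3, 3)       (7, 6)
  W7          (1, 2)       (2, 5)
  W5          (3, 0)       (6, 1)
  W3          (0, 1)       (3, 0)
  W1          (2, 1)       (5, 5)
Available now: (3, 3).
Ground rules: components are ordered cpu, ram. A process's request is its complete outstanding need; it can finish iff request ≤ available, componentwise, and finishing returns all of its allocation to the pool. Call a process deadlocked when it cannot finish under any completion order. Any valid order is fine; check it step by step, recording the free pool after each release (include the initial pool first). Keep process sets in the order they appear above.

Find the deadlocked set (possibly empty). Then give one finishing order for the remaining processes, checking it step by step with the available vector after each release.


Deadlocked: W4, W5 and W1.
Key observation: the pool after W6, W7, W3 is (4, 8); every surviving request exceeds it in cpu, so progress ends there.
One completion order for the rest: W6, W7, W3. Check, step by step:
  pool = (3, 3)
  run W6 (needs (2, 3), free (3, 3)); after release of (0, 2) the pool is (3, 5)
  run W7 (needs (2, 5), free (3, 5)); after release of (1, 2) the pool is (4, 7)
  run W3 (needs (3, 0), free (4, 7)); after release of (0, 1) the pool is (4, 8)
The blocked processes can never fit:
  W4 still needs (7, 6) but only (4, 8) is free — short on cpu
  W5 still needs (6, 1) but only (4, 8) is free — short on cpu
  W1 still needs (5, 5) but only (4, 8) is free — short on cpu


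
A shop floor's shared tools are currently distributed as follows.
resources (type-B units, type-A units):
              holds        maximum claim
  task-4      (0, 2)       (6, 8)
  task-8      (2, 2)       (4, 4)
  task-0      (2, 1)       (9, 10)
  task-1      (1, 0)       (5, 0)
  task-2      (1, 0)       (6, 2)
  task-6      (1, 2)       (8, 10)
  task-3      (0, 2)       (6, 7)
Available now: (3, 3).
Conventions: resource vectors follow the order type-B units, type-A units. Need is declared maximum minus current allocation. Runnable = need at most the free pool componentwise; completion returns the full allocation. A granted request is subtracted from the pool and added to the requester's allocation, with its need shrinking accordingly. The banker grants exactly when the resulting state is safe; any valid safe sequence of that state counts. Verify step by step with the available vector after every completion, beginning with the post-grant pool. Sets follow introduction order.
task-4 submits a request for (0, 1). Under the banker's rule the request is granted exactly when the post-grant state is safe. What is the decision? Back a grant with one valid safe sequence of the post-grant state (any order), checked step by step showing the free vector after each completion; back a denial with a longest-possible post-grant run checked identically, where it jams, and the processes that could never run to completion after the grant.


DENY: after the grant no complete ordering would exist.
Key observation: task-8, task-2, task-1 can finish, but then (7, 4) is all there is, and the blocked group's type-A units demands exceed it.
On the post-grant state, task-8, task-2, task-1 is a maximal run — nothing extends it. Walking it through:
  pool = (3, 2)
  task-8 needs (2, 2) <= (3, 2) -> finishes; pool += (2, 2) = (5, 4)
  task-2 needs (5, 2) <= (5, 4) -> finishes; pool += (1, 0) = (6, 4)
  task-1 needs (4, 0) <= (6, 4) -> finishes; pool += (1, 0) = (7, 4)
  task-4 still needs (6, 5) but only (7, 4) is free — short on type-A units
  task-0 still needs (7, 9) but only (7, 4) is free — short on type-A units
  task-6 still needs (7, 8) but only (7, 4) is free — short on type-A units
  task-3 still needs (6, 5) but only (7, 4) is free — short on type-A units
Processes that could never finish after the grant: task-4, task-0, task-6 and task-3.


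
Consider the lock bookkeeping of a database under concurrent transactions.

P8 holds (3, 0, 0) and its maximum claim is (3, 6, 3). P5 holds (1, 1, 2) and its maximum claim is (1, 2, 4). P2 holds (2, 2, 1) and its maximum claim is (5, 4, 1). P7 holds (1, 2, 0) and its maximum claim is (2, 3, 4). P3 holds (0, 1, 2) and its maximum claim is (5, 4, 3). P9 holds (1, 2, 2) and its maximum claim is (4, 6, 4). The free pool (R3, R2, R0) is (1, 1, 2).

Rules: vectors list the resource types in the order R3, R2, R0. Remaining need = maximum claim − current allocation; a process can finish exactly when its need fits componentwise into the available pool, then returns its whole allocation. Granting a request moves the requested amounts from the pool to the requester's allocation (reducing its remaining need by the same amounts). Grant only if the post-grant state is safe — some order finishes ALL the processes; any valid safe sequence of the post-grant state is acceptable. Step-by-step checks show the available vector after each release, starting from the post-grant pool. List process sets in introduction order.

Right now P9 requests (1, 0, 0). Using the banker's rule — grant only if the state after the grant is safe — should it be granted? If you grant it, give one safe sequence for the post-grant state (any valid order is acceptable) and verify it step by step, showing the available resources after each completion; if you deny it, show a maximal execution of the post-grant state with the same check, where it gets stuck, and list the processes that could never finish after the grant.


GRANT. The post-grant state is safe; one safe sequence: P5, P7, P9, P8, P3, P2.
Key observation: (0, 1, 2) free after granting still covers P5 first, and each release covers the next.
Check on the post-grant state, step by step:
  pool = (0, 1, 2)
  P5: need (0, 1, 2) fits (0, 1, 2); releases (1, 1, 2), pool now (1, 2, 4)
  P7: need (1, 1, 4) fits (1, 2, 4); releases (1, 2, 0), pool now (2, 4, 4)
  P9: need (2, 4, 2) fits (2, 4, 4); releases (2, 2, 2), pool now (4, 6, 6)
  P8: need (0, 6, 3) fits (4, 6, 6); releases (3, 0, 0), pool now (7, 6, 6)
  P3: need (5, 3, 1) fits (7, 6, 6); releases (0, 1, 2), pool now (7, 7, 8)
  P2: need (3, 2, 0) fits (7, 7, 8); releases (2, 2, 1), pool now (9, 9, 9)
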